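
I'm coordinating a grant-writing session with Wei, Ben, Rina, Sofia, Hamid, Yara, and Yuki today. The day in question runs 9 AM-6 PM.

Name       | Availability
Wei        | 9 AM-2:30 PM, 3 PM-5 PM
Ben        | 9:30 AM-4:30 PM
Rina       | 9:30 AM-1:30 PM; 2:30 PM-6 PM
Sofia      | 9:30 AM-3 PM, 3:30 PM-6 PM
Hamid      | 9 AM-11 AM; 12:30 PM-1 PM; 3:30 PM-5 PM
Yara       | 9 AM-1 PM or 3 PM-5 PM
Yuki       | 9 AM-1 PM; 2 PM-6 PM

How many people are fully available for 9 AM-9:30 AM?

4

Wei, Hamid, Yara, and Yuki can make the full 09:00-09:30 slot — that's 4.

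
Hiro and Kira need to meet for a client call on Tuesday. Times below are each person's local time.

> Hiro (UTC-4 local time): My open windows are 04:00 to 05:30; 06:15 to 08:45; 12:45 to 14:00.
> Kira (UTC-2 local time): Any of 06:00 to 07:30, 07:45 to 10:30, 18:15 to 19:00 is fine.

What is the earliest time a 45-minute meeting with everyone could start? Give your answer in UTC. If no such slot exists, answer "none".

08:00

Hiro in UTC: 08:00-09:30, 10:15-12:45, 16:45-18:00 (add 4h to convert from UTC-4).
Kira in UTC: 08:00-09:30, 09:45-12:30, 20:15-21:00 (add 2h to convert from UTC-2).
Hiro ∩ Kira: 08:00-09:30, 10:15-12:30.
Those are the intersection windows.
The first common window of at least 45 minutes is 08:00-09:30, so the earliest start is 08:00.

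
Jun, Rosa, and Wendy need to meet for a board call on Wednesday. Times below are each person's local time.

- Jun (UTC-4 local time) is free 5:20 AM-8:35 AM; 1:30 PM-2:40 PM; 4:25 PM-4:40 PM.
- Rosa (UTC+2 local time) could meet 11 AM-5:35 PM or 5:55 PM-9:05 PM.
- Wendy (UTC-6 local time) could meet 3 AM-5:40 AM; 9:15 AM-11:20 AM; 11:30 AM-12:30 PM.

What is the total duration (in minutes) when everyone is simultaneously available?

Jun in UTC: 09:20-12:35, 17:30-18:40, 20:25-20:40 (add 4h to convert from UTC-4).
Rosa in UTC: 09:00-15:35, 15:55-19:05 (subtract 2h to convert from UTC+2).
Wendy in UTC: 09:00-11:40, 15:15-17:20, 17:30-18:30 (add 6h to convert from UTC-6).
Jun ∩ Rosa: 09:20-12:35, 17:30-18:40.
Jun ∩ Rosa ∩ Wendy: 09:20-11:40, 17:30-18:30.
So the common availability across everyone is 09:20-11:40, 17:30-18:30.
Summing the common windows: 140 + 60 = 200 minutes.

200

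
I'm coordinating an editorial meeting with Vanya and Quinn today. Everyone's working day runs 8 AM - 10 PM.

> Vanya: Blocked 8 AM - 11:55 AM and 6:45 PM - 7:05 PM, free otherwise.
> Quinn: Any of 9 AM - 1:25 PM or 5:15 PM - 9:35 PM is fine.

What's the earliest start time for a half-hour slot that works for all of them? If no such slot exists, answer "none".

Vanya free: 11:55-18:45, 19:05-22:00 (invert busy blocks within the working day).
Quinn free: 09:00-13:25, 17:15-21:35.
Vanya ∩ Quinn: 11:55-13:25, 17:15-18:45, 19:05-21:35.
The first common window of at least 30 minutes is 11:55-13:25, so the earliest start is 11:55.

11:55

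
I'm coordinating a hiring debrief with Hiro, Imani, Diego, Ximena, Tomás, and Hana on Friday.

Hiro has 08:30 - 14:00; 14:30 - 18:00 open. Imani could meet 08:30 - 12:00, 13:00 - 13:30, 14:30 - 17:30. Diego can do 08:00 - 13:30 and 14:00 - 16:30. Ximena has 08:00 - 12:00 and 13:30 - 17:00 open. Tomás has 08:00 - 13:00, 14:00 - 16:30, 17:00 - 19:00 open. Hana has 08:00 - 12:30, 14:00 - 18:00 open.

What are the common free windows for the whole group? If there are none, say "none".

08:30-12:00, 14:30-16:30

Hiro ∩ Imani: 08:30-12:00, 13:00-13:30, 14:30-17:30.
Hiro ∩ Imani ∩ Diego: 08:30-12:00, 13:00-13:30, 14:30-16:30.
Hiro ∩ Imani ∩ Diego ∩ Ximena: 08:30-12:00, 14:30-16:30.
Hiro ∩ Imani ∩ Diego ∩ Ximena ∩ Tomás: 08:30-12:00, 14:30-16:30.
Hiro ∩ Imani ∩ Diego ∩ Ximena ∩ Tomás ∩ Hana: 08:30-12:00, 14:30-16:30.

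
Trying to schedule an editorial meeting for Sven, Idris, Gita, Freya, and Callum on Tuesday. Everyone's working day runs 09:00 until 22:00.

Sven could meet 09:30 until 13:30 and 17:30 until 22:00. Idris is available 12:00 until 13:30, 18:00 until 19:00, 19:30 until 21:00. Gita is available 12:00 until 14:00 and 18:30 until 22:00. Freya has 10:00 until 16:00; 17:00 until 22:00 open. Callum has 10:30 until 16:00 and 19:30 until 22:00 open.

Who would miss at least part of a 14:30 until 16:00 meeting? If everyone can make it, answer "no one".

Gita, Idris, Sven

Sven: not fully free for 14:30-16:00. Idris: not fully free for 14:30-16:00. Gita: not fully free for 14:30-16:00. Freya: free for 14:30-16:00. Callum: free for 14:30-16:00.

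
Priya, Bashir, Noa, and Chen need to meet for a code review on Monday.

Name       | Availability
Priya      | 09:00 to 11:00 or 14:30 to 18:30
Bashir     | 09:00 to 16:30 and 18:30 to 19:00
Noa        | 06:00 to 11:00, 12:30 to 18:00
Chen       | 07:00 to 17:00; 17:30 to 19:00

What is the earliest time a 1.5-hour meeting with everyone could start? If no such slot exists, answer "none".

Priya ∩ Bashir: 09:00-11:00, 14:30-16:30.
Priya ∩ Bashir ∩ Noa: 09:00-11:00, 14:30-16:30.
Priya ∩ Bashir ∩ Noa ∩ Chen: 09:00-11:00, 14:30-16:30.
So the common availability across everyone is 09:00-11:00, 14:30-16:30.
The first common window of at least 90 minutes is 09:00-11:00, so the earliest start is 09:00.

09:00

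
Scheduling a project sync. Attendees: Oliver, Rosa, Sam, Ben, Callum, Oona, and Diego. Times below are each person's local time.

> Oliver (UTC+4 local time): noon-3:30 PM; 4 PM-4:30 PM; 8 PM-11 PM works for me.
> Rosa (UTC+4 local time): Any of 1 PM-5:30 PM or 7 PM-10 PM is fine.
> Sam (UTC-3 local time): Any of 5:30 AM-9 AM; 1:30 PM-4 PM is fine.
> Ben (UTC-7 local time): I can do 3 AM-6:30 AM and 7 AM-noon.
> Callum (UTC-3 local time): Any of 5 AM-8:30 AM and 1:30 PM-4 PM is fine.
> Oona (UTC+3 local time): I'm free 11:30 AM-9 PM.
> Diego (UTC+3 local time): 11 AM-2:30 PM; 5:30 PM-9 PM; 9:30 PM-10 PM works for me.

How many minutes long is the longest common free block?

Oliver in UTC: 08:00-11:30, 12:00-12:30, 16:00-19:00 (subtract 4h to convert from UTC+4).
Rosa in UTC: 09:00-13:30, 15:00-18:00 (subtract 4h to convert from UTC+4).
Sam in UTC: 08:30-12:00, 16:30-19:00 (add 3h to convert from UTC-3).
Ben in UTC: 10:00-13:30, 14:00-19:00 (add 7h to convert from UTC-7).
Callum in UTC: 08:00-11:30, 16:30-19:00 (add 3h to convert from UTC-3).
Oona in UTC: 08:30-18:00 (subtract 3h to convert from UTC+3).
Diego in UTC: 08:00-11:30, 14:30-18:00, 18:30-19:00 (subtract 3h to convert from UTC+3).
Oliver ∩ Rosa: 09:00-11:30, 12:00-12:30, 16:00-18:00.
Oliver ∩ Rosa ∩ Sam: 09:00-11:30, 16:30-18:00.
Oliver ∩ Rosa ∩ Sam ∩ Ben: 10:00-11:30, 16:30-18:00.
Oliver ∩ Rosa ∩ Sam ∩ Ben ∩ Callum: 10:00-11:30, 16:30-18:00.
Oliver ∩ Rosa ∩ Sam ∩ Ben ∩ Callum ∩ Oona: 10:00-11:30, 16:30-18:00.
Oliver ∩ Rosa ∩ Sam ∩ Ben ∩ Callum ∩ Oona ∩ Diego: 10:00-11:30, 16:30-18:00.
The longest is 10:00-11:30 at 90 minutes.

90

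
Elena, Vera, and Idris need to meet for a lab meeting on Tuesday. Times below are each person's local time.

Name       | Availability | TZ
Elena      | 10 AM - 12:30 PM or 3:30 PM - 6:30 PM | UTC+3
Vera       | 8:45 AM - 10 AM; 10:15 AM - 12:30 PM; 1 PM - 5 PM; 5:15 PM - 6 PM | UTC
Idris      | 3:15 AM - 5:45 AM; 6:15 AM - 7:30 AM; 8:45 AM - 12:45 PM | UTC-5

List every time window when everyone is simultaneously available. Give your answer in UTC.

08:45-09:30, 13:45-15:30

Elena in UTC: 07:00-09:30, 12:30-15:30 (subtract 3h to convert from UTC+3).
Vera in UTC: 08:45-10:00, 10:15-12:30, 13:00-17:00, 17:15-18:00.
Idris in UTC: 08:15-10:45, 11:15-12:30, 13:45-17:45 (add 5h to convert from UTC-5).
Elena ∩ Vera: 08:45-09:30, 13:00-15:30.
Elena ∩ Vera ∩ Idris: 08:45-09:30, 13:45-15:30.
So the common availability across everyone is 08:45-09:30, 13:45-15:30.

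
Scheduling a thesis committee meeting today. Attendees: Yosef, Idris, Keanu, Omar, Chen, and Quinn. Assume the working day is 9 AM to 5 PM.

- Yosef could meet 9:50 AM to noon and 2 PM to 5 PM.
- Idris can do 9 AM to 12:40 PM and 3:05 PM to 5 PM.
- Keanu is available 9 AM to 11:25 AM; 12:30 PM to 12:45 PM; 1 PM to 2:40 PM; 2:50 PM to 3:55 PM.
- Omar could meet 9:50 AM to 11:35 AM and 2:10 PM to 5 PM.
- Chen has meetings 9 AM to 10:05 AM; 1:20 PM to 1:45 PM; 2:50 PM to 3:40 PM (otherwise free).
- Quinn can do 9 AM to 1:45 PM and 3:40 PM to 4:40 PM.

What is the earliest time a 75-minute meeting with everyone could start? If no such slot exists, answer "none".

10:05

Yosef free: 09:50-12:00, 14:00-17:00.
Idris free: 09:00-12:40, 15:05-17:00.
Keanu free: 09:00-11:25, 12:30-12:45, 13:00-14:40, 14:50-15:55.
Omar free: 09:50-11:35, 14:10-17:00.
Chen free: 10:05-13:20, 13:45-14:50, 15:40-17:00 (invert busy blocks within the working day).
Quinn free: 09:00-13:45, 15:40-16:40.
Yosef ∩ Idris: 09:50-12:00, 15:05-17:00.
Yosef ∩ Idris ∩ Keanu: 09:50-11:25, 15:05-15:55.
Yosef ∩ Idris ∩ Keanu ∩ Omar: 09:50-11:25, 15:05-15:55.
Yosef ∩ Idris ∩ Keanu ∩ Omar ∩ Chen: 10:05-11:25, 15:40-15:55.
Yosef ∩ Idris ∩ Keanu ∩ Omar ∩ Chen ∩ Quinn: 10:05-11:25, 15:40-15:55.
The first common window of at least 75 minutes is 10:05-11:25, so the earliest start is 10:05.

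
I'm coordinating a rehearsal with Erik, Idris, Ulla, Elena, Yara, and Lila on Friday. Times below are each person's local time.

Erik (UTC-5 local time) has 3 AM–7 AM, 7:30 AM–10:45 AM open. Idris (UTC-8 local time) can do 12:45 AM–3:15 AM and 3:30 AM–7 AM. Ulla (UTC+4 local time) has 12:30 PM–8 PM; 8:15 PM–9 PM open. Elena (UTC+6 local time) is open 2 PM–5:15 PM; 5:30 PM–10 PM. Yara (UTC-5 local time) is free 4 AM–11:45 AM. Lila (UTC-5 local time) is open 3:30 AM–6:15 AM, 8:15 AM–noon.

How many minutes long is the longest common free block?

Erik in UTC: 08:00-12:00, 12:30-15:45 (add 5h to convert from UTC-5).
Idris in UTC: 08:45-11:15, 11:30-15:00 (add 8h to convert from UTC-8).
Ulla in UTC: 08:30-16:00, 16:15-17:00 (subtract 4h to convert from UTC+4).
Elena in UTC: 08:00-11:15, 11:30-16:00 (subtract 6h to convert from UTC+6).
Yara in UTC: 09:00-16:45 (add 5h to convert from UTC-5).
Lila in UTC: 08:30-11:15, 13:15-17:00 (add 5h to convert from UTC-5).
Erik ∩ Idris: 08:45-11:15, 11:30-12:00, 12:30-15:00.
Erik ∩ Idris ∩ Ulla: 08:45-11:15, 11:30-12:00, 12:30-15:00.
Erik ∩ Idris ∩ Ulla ∩ Elena: 08:45-11:15, 11:30-12:00, 12:30-15:00.
Erik ∩ Idris ∩ Ulla ∩ Elena ∩ Yara: 09:00-11:15, 11:30-12:00, 12:30-15:00.
Erik ∩ Idris ∩ Ulla ∩ Elena ∩ Yara ∩ Lila: 09:00-11:15, 13:15-15:00.
The longest is 09:00-11:15 at 135 minutes.

135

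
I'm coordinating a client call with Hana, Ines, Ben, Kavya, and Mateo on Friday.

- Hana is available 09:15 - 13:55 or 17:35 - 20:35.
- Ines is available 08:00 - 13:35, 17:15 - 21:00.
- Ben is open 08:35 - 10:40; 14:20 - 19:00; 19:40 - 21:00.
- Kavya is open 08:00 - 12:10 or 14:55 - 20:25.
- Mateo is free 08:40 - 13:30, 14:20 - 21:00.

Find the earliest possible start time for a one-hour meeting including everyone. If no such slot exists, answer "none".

09:15

Hana ∩ Ines: 09:15-13:35, 17:35-20:35.
Hana ∩ Ines ∩ Ben: 09:15-10:40, 17:35-19:00, 19:40-20:35.
Hana ∩ Ines ∩ Ben ∩ Kavya: 09:15-10:40, 17:35-19:00, 19:40-20:25.
Hana ∩ Ines ∩ Ben ∩ Kavya ∩ Mateo: 09:15-10:40, 17:35-19:00, 19:40-20:25.
The first common window of at least 60 minutes is 09:15-10:40, so the earliest start is 09:15.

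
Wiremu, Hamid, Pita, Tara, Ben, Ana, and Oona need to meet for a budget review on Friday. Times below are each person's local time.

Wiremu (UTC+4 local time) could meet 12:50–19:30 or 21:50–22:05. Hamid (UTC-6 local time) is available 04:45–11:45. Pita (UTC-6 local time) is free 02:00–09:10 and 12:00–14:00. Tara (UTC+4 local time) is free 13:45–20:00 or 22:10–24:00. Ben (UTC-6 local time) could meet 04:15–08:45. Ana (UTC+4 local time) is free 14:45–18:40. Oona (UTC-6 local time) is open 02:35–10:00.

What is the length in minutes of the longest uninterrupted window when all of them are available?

235

Wiremu in UTC: 08:50-15:30, 17:50-18:05 (subtract 4h to convert from UTC+4).
Hamid in UTC: 10:45-17:45 (add 6h to convert from UTC-6).
Pita in UTC: 08:00-15:10, 18:00-20:00 (add 6h to convert from UTC-6).
Tara in UTC: 09:45-16:00, 18:10-20:00 (subtract 4h to convert from UTC+4).
Ben in UTC: 10:15-14:45 (add 6h to convert from UTC-6).
Ana in UTC: 10:45-14:40 (subtract 4h to convert from UTC+4).
Oona in UTC: 08:35-16:00 (add 6h to convert from UTC-6).
Wiremu ∩ Hamid: 10:45-15:30.
Wiremu ∩ Hamid ∩ Pita: 10:45-15:10.
Wiremu ∩ Hamid ∩ Pita ∩ Tara: 10:45-15:10.
Wiremu ∩ Hamid ∩ Pita ∩ Tara ∩ Ben: 10:45-14:45.
Wiremu ∩ Hamid ∩ Pita ∩ Tara ∩ Ben ∩ Ana: 10:45-14:40.
Wiremu ∩ Hamid ∩ Pita ∩ Tara ∩ Ben ∩ Ana ∩ Oona: 10:45-14:40.
The longest is 10:45-14:40 at 235 minutes.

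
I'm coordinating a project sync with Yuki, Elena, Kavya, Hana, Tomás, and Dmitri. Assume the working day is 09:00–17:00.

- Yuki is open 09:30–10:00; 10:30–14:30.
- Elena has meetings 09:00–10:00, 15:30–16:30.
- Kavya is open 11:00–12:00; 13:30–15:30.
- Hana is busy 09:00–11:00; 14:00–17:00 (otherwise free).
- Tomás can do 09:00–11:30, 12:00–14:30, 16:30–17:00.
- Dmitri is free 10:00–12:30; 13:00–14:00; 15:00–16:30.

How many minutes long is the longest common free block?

Yuki free: 09:30-10:00, 10:30-14:30.
Elena free: 10:00-15:30, 16:30-17:00 (invert busy blocks within the working day).
Kavya free: 11:00-12:00, 13:30-15:30.
Hana free: 11:00-14:00 (invert busy blocks within the working day).
Tomás free: 09:00-11:30, 12:00-14:30, 16:30-17:00.
Dmitri free: 10:00-12:30, 13:00-14:00, 15:00-16:30.
Yuki ∩ Elena: 10:30-14:30.
Yuki ∩ Elena ∩ Kavya: 11:00-12:00, 13:30-14:30.
Yuki ∩ Elena ∩ Kavya ∩ Hana: 11:00-12:00, 13:30-14:00.
Yuki ∩ Elena ∩ Kavya ∩ Hana ∩ Tomás: 11:00-11:30, 13:30-14:00.
Yuki ∩ Elena ∩ Kavya ∩ Hana ∩ Tomás ∩ Dmitri: 11:00-11:30, 13:30-14:00.
So the common availability across everyone is 11:00-11:30, 13:30-14:00.
The longest is 11:00-11:30 at 30 minutes.

30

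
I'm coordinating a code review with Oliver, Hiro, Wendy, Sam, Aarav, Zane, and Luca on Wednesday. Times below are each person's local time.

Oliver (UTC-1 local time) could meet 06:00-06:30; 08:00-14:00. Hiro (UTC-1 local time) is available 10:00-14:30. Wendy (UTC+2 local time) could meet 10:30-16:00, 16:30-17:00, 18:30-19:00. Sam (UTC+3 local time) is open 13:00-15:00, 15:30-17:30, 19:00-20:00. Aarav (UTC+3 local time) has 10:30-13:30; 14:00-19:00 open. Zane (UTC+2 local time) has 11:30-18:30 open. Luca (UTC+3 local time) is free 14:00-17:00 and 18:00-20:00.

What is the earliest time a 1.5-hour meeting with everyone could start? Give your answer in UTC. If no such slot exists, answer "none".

Oliver in UTC: 07:00-07:30, 09:00-15:00 (add 1h to convert from UTC-1).
Hiro in UTC: 11:00-15:30 (add 1h to convert from UTC-1).
Wendy in UTC: 08:30-14:00, 14:30-15:00, 16:30-17:00 (subtract 2h to convert from UTC+2).
Sam in UTC: 10:00-12:00, 12:30-14:30, 16:00-17:00 (subtract 3h to convert from UTC+3).
Aarav in UTC: 07:30-10:30, 11:00-16:00 (subtract 3h to convert from UTC+3).
Zane in UTC: 09:30-16:30 (subtract 2h to convert from UTC+2).
Luca in UTC: 11:00-14:00, 15:00-17:00 (subtract 3h to convert from UTC+3).
Oliver ∩ Hiro: 11:00-15:00.
Oliver ∩ Hiro ∩ Wendy: 11:00-14:00, 14:30-15:00.
Oliver ∩ Hiro ∩ Wendy ∩ Sam: 11:00-12:00, 12:30-14:00.
Oliver ∩ Hiro ∩ Wendy ∩ Sam ∩ Aarav: 11:00-12:00, 12:30-14:00.
Oliver ∩ Hiro ∩ Wendy ∩ Sam ∩ Aarav ∩ Zane: 11:00-12:00, 12:30-14:00.
Oliver ∩ Hiro ∩ Wendy ∩ Sam ∩ Aarav ∩ Zane ∩ Luca: 11:00-12:00, 12:30-14:00.
The first common window of at least 90 minutes is 12:30-14:00, so the earliest start is 12:30.

12:30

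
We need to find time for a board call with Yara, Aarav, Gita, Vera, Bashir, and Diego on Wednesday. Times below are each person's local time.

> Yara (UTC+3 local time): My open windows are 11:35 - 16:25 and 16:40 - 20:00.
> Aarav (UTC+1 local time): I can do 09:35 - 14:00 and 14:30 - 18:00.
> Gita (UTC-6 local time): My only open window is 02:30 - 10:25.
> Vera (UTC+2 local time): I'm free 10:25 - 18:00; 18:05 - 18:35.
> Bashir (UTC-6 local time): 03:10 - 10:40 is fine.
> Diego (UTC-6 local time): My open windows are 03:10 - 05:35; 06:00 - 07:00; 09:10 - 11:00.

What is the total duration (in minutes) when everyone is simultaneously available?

275

Yara in UTC: 08:35-13:25, 13:40-17:00 (subtract 3h to convert from UTC+3).
Aarav in UTC: 08:35-13:00, 13:30-17:00 (subtract 1h to convert from UTC+1).
Gita in UTC: 08:30-16:25 (add 6h to convert from UTC-6).
Vera in UTC: 08:25-16:00, 16:05-16:35 (subtract 2h to convert from UTC+2).
Bashir in UTC: 09:10-16:40 (add 6h to convert from UTC-6).
Diego in UTC: 09:10-11:35, 12:00-13:00, 15:10-17:00 (add 6h to convert from UTC-6).
Yara ∩ Aarav: 08:35-13:00, 13:40-17:00.
Yara ∩ Aarav ∩ Gita: 08:35-13:00, 13:40-16:25.
Yara ∩ Aarav ∩ Gita ∩ Vera: 08:35-13:00, 13:40-16:00, 16:05-16:25.
Yara ∩ Aarav ∩ Gita ∩ Vera ∩ Bashir: 09:10-13:00, 13:40-16:00, 16:05-16:25.
Yara ∩ Aarav ∩ Gita ∩ Vera ∩ Bashir ∩ Diego: 09:10-11:35, 12:00-13:00, 15:10-16:00, 16:05-16:25.
Summing the common windows: 145 + 60 + 50 + 20 = 275 minutes.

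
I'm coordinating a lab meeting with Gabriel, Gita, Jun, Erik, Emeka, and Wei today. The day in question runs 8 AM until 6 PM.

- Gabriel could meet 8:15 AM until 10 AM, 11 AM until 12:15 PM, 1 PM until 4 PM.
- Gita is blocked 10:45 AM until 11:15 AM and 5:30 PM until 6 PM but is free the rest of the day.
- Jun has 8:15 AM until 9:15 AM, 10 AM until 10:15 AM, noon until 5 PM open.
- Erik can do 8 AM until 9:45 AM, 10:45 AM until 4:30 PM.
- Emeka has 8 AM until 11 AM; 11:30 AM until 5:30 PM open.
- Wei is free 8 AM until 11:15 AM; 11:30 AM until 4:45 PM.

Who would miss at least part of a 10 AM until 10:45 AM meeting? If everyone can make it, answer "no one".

Erik, Gabriel, Jun

Gabriel free: 08:15-10:00, 11:00-12:15, 13:00-16:00.
Gita free: 08:00-10:45, 11:15-17:30 (invert busy blocks within the working day).
Jun free: 08:15-09:15, 10:00-10:15, 12:00-17:00.
Erik free: 08:00-09:45, 10:45-16:30.
Emeka free: 08:00-11:00, 11:30-17:30.
Wei free: 08:00-11:15, 11:30-16:45.
Gabriel: not fully free for 10:00-10:45. Gita: free for 10:00-10:45. Jun: not fully free for 10:00-10:45. Erik: not fully free for 10:00-10:45. Emeka: free for 10:00-10:45. Wei: free for 10:00-10:45.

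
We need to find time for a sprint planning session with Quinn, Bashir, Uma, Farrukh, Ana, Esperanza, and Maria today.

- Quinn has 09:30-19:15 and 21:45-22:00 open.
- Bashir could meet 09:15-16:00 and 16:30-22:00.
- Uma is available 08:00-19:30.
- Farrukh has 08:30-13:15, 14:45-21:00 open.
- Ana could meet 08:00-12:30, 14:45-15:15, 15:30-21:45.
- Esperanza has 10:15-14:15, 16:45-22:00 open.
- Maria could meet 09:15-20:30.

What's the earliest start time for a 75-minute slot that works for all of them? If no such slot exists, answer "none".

10:15

Quinn ∩ Bashir: 09:30-16:00, 16:30-19:15, 21:45-22:00.
Quinn ∩ Bashir ∩ Uma: 09:30-16:00, 16:30-19:15.
Quinn ∩ Bashir ∩ Uma ∩ Farrukh: 09:30-13:15, 14:45-16:00, 16:30-19:15.
Quinn ∩ Bashir ∩ Uma ∩ Farrukh ∩ Ana: 09:30-12:30, 14:45-15:15, 15:30-16:00, 16:30-19:15.
Quinn ∩ Bashir ∩ Uma ∩ Farrukh ∩ Ana ∩ Esperanza: 10:15-12:30, 16:45-19:15.
Quinn ∩ Bashir ∩ Uma ∩ Farrukh ∩ Ana ∩ Esperanza ∩ Maria: 10:15-12:30, 16:45-19:15.
So the common availability across everyone is 10:15-12:30, 16:45-19:15.
The first common window of at least 75 minutes is 10:15-12:30, so the earliest start is 10:15.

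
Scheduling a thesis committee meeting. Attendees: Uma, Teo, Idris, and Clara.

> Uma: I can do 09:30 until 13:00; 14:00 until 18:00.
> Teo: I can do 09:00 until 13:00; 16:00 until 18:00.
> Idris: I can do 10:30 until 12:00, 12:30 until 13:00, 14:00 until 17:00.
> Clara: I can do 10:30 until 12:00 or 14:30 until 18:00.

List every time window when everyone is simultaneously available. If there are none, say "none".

10:30-12:00, 16:00-17:00

Uma ∩ Teo: 09:30-13:00, 16:00-18:00.
Uma ∩ Teo ∩ Idris: 10:30-12:00, 12:30-13:00, 16:00-17:00.
Uma ∩ Teo ∩ Idris ∩ Clara: 10:30-12:00, 16:00-17:00.
So the common availability across everyone is 10:30-12:00, 16:00-17:00.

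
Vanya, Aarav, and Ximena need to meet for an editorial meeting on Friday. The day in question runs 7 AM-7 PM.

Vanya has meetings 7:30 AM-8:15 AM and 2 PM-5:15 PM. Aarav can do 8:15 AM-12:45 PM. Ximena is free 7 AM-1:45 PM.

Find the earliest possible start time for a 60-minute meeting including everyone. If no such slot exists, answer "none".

Vanya free: 07:00-07:30, 08:15-14:00, 17:15-19:00 (invert busy blocks within the working day).
Aarav free: 08:15-12:45.
Ximena free: 07:00-13:45.
Vanya ∩ Aarav: 08:15-12:45.
Vanya ∩ Aarav ∩ Ximena: 08:15-12:45.
The first common window of at least 60 minutes is 08:15-12:45, so the earliest start is 08:15.

08:15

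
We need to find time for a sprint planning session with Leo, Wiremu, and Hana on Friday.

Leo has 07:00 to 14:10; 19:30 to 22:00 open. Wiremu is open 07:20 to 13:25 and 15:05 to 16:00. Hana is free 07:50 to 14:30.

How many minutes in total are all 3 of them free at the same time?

335

Leo ∩ Wiremu: 07:20-13:25.
Leo ∩ Wiremu ∩ Hana: 07:50-13:25.
That's a single block of 335 minutes.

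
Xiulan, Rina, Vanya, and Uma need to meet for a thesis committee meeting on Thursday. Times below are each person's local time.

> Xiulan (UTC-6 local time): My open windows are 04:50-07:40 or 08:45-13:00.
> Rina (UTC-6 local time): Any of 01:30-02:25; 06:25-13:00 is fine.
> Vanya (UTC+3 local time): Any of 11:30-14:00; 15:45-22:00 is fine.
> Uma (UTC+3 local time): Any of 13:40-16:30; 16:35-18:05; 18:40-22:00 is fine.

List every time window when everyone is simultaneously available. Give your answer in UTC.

Xiulan in UTC: 10:50-13:40, 14:45-19:00 (add 6h to convert from UTC-6).
Rina in UTC: 07:30-08:25, 12:25-19:00 (add 6h to convert from UTC-6).
Vanya in UTC: 08:30-11:00, 12:45-19:00 (subtract 3h to convert from UTC+3).
Uma in UTC: 10:40-13:30, 13:35-15:05, 15:40-19:00 (subtract 3h to convert from UTC+3).
Xiulan ∩ Rina: 12:25-13:40, 14:45-19:00.
Xiulan ∩ Rina ∩ Vanya: 12:45-13:40, 14:45-19:00.
Xiulan ∩ Rina ∩ Vanya ∩ Uma: 12:45-13:30, 13:35-13:40, 14:45-15:05, 15:40-19:00.

12:45-13:30, 13:35-13:40, 14:45-15:05, 15:40-19:00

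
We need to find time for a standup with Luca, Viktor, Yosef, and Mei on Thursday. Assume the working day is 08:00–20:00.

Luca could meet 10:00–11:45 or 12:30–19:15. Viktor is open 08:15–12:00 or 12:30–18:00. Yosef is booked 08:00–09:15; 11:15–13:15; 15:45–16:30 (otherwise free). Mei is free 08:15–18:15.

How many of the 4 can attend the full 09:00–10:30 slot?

Luca free: 10:00-11:45, 12:30-19:15.
Viktor free: 08:15-12:00, 12:30-18:00.
Yosef free: 09:15-11:15, 13:15-15:45, 16:30-20:00 (invert busy blocks within the working day).
Mei free: 08:15-18:15.
Viktor and Mei can make the full 09:00-10:30 slot — that's 2.

2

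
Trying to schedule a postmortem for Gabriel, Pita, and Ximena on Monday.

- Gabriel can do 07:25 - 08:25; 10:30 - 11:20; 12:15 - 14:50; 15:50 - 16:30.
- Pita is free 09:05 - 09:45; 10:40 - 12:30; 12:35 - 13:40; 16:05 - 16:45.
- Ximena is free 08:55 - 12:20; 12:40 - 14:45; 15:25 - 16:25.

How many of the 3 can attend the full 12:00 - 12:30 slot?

Pita can make the full 12:00-12:30 slot — that's 1.

1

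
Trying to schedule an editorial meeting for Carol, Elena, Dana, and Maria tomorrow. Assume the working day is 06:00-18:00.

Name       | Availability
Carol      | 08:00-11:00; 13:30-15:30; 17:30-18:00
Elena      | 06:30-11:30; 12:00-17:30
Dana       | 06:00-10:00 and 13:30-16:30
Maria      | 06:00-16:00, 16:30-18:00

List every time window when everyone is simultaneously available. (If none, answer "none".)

08:00-10:00, 13:30-15:30

Carol ∩ Elena: 08:00-11:00, 13:30-15:30.
Carol ∩ Elena ∩ Dana: 08:00-10:00, 13:30-15:30.
Carol ∩ Elena ∩ Dana ∩ Maria: 08:00-10:00, 13:30-15:30.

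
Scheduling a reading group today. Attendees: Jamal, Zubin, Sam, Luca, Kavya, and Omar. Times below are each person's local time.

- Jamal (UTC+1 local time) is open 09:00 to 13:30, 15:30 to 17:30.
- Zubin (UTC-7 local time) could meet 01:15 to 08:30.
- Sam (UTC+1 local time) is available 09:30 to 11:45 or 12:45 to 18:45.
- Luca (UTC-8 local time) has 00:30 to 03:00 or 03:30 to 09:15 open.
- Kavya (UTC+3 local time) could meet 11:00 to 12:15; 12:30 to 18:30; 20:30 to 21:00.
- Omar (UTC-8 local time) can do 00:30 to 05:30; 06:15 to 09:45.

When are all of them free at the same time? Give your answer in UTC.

08:30-09:15, 09:30-10:45, 11:45-12:30, 14:30-15:30

Jamal in UTC: 08:00-12:30, 14:30-16:30 (subtract 1h to convert from UTC+1).
Zubin in UTC: 08:15-15:30 (add 7h to convert from UTC-7).
Sam in UTC: 08:30-10:45, 11:45-17:45 (subtract 1h to convert from UTC+1).
Luca in UTC: 08:30-11:00, 11:30-17:15 (add 8h to convert from UTC-8).
Kavya in UTC: 08:00-09:15, 09:30-15:30, 17:30-18:00 (subtract 3h to convert from UTC+3).
Omar in UTC: 08:30-13:30, 14:15-17:45 (add 8h to convert from UTC-8).
Jamal ∩ Zubin: 08:15-12:30, 14:30-15:30.
Jamal ∩ Zubin ∩ Sam: 08:30-10:45, 11:45-12:30, 14:30-15:30.
Jamal ∩ Zubin ∩ Sam ∩ Luca: 08:30-10:45, 11:45-12:30, 14:30-15:30.
Jamal ∩ Zubin ∩ Sam ∩ Luca ∩ Kavya: 08:30-09:15, 09:30-10:45, 11:45-12:30, 14:30-15:30.
Jamal ∩ Zubin ∩ Sam ∩ Luca ∩ Kavya ∩ Omar: 08:30-09:15, 09:30-10:45, 11:45-12:30, 14:30-15:30.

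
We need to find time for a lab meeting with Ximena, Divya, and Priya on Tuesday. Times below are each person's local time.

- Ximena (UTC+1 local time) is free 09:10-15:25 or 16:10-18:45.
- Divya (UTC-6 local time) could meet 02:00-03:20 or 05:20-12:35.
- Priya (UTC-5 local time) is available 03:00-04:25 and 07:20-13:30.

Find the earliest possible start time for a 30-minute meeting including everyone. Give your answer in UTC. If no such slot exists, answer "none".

Ximena in UTC: 08:10-14:25, 15:10-17:45 (subtract 1h to convert from UTC+1).
Divya in UTC: 08:00-09:20, 11:20-18:35 (add 6h to convert from UTC-6).
Priya in UTC: 08:00-09:25, 12:20-18:30 (add 5h to convert from UTC-5).
Ximena ∩ Divya: 08:10-09:20, 11:20-14:25, 15:10-17:45.
Ximena ∩ Divya ∩ Priya: 08:10-09:20, 12:20-14:25, 15:10-17:45.
The first common window of at least 30 minutes is 08:10-09:20, so the earliest start is 08:10.

08:10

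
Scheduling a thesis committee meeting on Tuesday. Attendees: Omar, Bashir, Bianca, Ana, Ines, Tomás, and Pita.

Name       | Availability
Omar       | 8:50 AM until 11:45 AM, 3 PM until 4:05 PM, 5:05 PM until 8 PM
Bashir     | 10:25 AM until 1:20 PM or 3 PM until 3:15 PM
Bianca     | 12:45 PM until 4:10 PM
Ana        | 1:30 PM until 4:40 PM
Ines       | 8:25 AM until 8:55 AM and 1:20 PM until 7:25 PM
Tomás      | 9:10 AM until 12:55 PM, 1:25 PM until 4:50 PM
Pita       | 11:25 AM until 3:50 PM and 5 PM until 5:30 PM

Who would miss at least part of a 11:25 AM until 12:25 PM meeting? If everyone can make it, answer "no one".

Omar: not fully free for 11:25-12:25. Bashir: free for 11:25-12:25. Bianca: not fully free for 11:25-12:25. Ana: not fully free for 11:25-12:25. Ines: not fully free for 11:25-12:25. Tomás: free for 11:25-12:25. Pita: free for 11:25-12:25.

Ana, Bianca, Ines, Omar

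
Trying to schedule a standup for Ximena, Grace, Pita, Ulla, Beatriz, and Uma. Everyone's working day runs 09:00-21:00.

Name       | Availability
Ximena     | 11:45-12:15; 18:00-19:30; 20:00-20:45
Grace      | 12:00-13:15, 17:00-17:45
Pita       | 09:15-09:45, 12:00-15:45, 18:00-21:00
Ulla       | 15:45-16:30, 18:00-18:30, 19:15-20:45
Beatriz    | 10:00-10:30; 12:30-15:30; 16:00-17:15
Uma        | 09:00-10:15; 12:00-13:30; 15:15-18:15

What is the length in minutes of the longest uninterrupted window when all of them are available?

Ximena ∩ Grace: 12:00-12:15.
Ximena ∩ Grace ∩ Pita: 12:00-12:15.
Ximena ∩ Grace ∩ Pita ∩ Ulla: ∅.
Ximena ∩ Grace ∩ Pita ∩ Ulla ∩ Beatriz: ∅.
Ximena ∩ Grace ∩ Pita ∩ Ulla ∩ Beatriz ∩ Uma: ∅.
There is no time when everyone is free.
No common window exists, so the longest block is 0 minutes.

0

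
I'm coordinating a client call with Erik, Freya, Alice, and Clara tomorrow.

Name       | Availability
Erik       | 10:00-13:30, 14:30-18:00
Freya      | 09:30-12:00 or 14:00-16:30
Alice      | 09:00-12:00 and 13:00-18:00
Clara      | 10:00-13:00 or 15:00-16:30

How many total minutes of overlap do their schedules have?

Erik ∩ Freya: 10:00-12:00, 14:30-16:30.
Erik ∩ Freya ∩ Alice: 10:00-12:00, 14:30-16:30.
Erik ∩ Freya ∩ Alice ∩ Clara: 10:00-12:00, 15:00-16:30.
Summing the common windows: 120 + 90 = 210 minutes.

210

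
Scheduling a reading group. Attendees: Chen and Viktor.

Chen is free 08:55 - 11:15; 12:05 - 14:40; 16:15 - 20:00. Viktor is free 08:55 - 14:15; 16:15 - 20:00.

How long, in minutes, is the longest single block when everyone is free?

Chen ∩ Viktor: 08:55-11:15, 12:05-14:15, 16:15-20:00.
The longest is 16:15-20:00 at 225 minutes.

225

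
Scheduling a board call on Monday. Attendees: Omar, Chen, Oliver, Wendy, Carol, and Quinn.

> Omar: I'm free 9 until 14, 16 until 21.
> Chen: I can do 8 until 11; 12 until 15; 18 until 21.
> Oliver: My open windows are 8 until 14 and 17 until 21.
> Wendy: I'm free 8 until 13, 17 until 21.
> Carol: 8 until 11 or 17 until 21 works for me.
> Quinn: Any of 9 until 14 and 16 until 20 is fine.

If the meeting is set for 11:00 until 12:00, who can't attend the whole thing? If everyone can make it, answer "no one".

Carol, Chen

Omar: free for 11:00-12:00. Chen: not fully free for 11:00-12:00. Oliver: free for 11:00-12:00. Wendy: free for 11:00-12:00. Carol: not fully free for 11:00-12:00. Quinn: free for 11:00-12:00.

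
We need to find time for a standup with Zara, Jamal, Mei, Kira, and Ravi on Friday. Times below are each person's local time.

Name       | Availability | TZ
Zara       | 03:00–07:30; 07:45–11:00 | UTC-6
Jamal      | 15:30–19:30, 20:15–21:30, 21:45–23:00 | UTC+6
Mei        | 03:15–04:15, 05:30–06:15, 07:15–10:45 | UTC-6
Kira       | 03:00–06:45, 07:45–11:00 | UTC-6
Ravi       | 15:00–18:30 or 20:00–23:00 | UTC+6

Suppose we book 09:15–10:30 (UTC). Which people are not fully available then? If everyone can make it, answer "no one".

Jamal, Mei

Zara in UTC: 09:00-13:30, 13:45-17:00 (add 6h to convert from UTC-6).
Jamal in UTC: 09:30-13:30, 14:15-15:30, 15:45-17:00 (subtract 6h to convert from UTC+6).
Mei in UTC: 09:15-10:15, 11:30-12:15, 13:15-16:45 (add 6h to convert from UTC-6).
Kira in UTC: 09:00-12:45, 13:45-17:00 (add 6h to convert from UTC-6).
Ravi in UTC: 09:00-12:30, 14:00-17:00 (subtract 6h to convert from UTC+6).
Zara: free for 09:15-10:30. Jamal: not fully free for 09:15-10:30. Mei: not fully free for 09:15-10:30. Kira: free for 09:15-10:30. Ravi: free for 09:15-10:30.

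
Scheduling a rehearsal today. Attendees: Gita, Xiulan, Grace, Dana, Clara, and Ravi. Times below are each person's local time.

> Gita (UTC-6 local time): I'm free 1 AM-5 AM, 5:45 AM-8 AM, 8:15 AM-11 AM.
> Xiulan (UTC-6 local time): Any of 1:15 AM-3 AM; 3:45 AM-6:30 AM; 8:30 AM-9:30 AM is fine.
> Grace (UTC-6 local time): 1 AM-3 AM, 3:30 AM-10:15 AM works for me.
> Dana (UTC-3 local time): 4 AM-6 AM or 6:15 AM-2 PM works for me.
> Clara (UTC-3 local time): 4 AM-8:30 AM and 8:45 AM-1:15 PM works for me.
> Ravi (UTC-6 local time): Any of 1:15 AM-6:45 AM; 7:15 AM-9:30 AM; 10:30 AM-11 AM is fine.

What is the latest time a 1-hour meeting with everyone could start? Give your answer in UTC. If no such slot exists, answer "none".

Gita in UTC: 07:00-11:00, 11:45-14:00, 14:15-17:00 (add 6h to convert from UTC-6).
Xiulan in UTC: 07:15-09:00, 09:45-12:30, 14:30-15:30 (add 6h to convert from UTC-6).
Grace in UTC: 07:00-09:00, 09:30-16:15 (add 6h to convert from UTC-6).
Dana in UTC: 07:00-09:00, 09:15-17:00 (add 3h to convert from UTC-3).
Clara in UTC: 07:00-11:30, 11:45-16:15 (add 3h to convert from UTC-3).
Ravi in UTC: 07:15-12:45, 13:15-15:30, 16:30-17:00 (add 6h to convert from UTC-6).
Gita ∩ Xiulan: 07:15-09:00, 09:45-11:00, 11:45-12:30, 14:30-15:30.
Gita ∩ Xiulan ∩ Grace: 07:15-09:00, 09:45-11:00, 11:45-12:30, 14:30-15:30.
Gita ∩ Xiulan ∩ Grace ∩ Dana: 07:15-09:00, 09:45-11:00, 11:45-12:30, 14:30-15:30.
Gita ∩ Xiulan ∩ Grace ∩ Dana ∩ Clara: 07:15-09:00, 09:45-11:00, 11:45-12:30, 14:30-15:30.
Gita ∩ Xiulan ∩ Grace ∩ Dana ∩ Clara ∩ Ravi: 07:15-09:00, 09:45-11:00, 11:45-12:30, 14:30-15:30.
The last common window of at least 60 minutes is 14:30-15:30; a 60-minute meeting can start as late as 14:30 and still end by 15:30.

14:30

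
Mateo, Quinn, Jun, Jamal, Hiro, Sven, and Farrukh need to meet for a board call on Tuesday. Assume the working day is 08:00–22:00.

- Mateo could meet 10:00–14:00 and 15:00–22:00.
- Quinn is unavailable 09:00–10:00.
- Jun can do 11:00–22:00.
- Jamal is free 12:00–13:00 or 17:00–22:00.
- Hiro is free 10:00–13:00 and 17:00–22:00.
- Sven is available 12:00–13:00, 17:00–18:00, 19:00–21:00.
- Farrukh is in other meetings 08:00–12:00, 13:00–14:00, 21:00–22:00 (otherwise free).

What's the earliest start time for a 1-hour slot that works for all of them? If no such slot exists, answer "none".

Mateo free: 10:00-14:00, 15:00-22:00.
Quinn free: 08:00-09:00, 10:00-22:00 (invert busy blocks within the working day).
Jun free: 11:00-22:00.
Jamal free: 12:00-13:00, 17:00-22:00.
Hiro free: 10:00-13:00, 17:00-22:00.
Sven free: 12:00-13:00, 17:00-18:00, 19:00-21:00.
Farrukh free: 12:00-13:00, 14:00-21:00 (invert busy blocks within the working day).
Mateo ∩ Quinn: 10:00-14:00, 15:00-22:00.
Mateo ∩ Quinn ∩ Jun: 11:00-14:00, 15:00-22:00.
Mateo ∩ Quinn ∩ Jun ∩ Jamal: 12:00-13:00, 17:00-22:00.
Mateo ∩ Quinn ∩ Jun ∩ Jamal ∩ Hiro: 12:00-13:00, 17:00-22:00.
Mateo ∩ Quinn ∩ Jun ∩ Jamal ∩ Hiro ∩ Sven: 12:00-13:00, 17:00-18:00, 19:00-21:00.
Mateo ∩ Quinn ∩ Jun ∩ Jamal ∩ Hiro ∩ Sven ∩ Farrukh: 12:00-13:00, 17:00-18:00, 19:00-21:00.
The first common window of at least 60 minutes is 12:00-13:00, so the earliest start is 12:00.

12:00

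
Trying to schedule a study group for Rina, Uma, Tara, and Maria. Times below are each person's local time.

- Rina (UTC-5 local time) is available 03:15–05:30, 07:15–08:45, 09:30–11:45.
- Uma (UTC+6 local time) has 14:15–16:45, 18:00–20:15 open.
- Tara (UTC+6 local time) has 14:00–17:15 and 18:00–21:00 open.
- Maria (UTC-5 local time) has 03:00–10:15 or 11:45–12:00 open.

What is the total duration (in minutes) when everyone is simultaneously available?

225

Rina in UTC: 08:15-10:30, 12:15-13:45, 14:30-16:45 (add 5h to convert from UTC-5).
Uma in UTC: 08:15-10:45, 12:00-14:15 (subtract 6h to convert from UTC+6).
Tara in UTC: 08:00-11:15, 12:00-15:00 (subtract 6h to convert from UTC+6).
Maria in UTC: 08:00-15:15, 16:45-17:00 (add 5h to convert from UTC-5).
Rina ∩ Uma: 08:15-10:30, 12:15-13:45.
Rina ∩ Uma ∩ Tara: 08:15-10:30, 12:15-13:45.
Rina ∩ Uma ∩ Tara ∩ Maria: 08:15-10:30, 12:15-13:45.
Summing the common windows: 135 + 90 = 225 minutes.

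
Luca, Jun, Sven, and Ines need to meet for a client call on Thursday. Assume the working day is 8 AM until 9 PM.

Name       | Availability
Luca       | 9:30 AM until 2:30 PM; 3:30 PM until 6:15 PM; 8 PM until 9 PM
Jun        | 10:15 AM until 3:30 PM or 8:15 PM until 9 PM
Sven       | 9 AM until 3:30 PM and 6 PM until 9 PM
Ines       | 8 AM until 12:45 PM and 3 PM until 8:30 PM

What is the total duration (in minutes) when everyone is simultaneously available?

165

Luca ∩ Jun: 10:15-14:30, 20:15-21:00.
Luca ∩ Jun ∩ Sven: 10:15-14:30, 20:15-21:00.
Luca ∩ Jun ∩ Sven ∩ Ines: 10:15-12:45, 20:15-20:30.
Summing the common windows: 150 + 15 = 165 minutes.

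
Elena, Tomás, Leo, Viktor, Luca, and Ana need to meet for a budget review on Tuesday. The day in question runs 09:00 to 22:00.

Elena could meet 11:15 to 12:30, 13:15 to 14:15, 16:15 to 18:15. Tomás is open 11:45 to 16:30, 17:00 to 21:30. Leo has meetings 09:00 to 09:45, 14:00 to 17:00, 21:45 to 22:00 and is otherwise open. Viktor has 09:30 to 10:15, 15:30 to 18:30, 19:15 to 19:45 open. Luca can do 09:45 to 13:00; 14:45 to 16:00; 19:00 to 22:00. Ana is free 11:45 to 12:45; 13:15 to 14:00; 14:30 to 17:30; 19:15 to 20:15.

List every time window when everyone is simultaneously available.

Elena free: 11:15-12:30, 13:15-14:15, 16:15-18:15.
Tomás free: 11:45-16:30, 17:00-21:30.
Leo free: 09:45-14:00, 17:00-21:45 (invert busy blocks within the working day).
Viktor free: 09:30-10:15, 15:30-18:30, 19:15-19:45.
Luca free: 09:45-13:00, 14:45-16:00, 19:00-22:00.
Ana free: 11:45-12:45, 13:15-14:00, 14:30-17:30, 19:15-20:15.
Elena ∩ Tomás: 11:45-12:30, 13:15-14:15, 16:15-16:30, 17:00-18:15.
Elena ∩ Tomás ∩ Leo: 11:45-12:30, 13:15-14:00, 17:00-18:15.
Elena ∩ Tomás ∩ Leo ∩ Viktor: 17:00-18:15.
Elena ∩ Tomás ∩ Leo ∩ Viktor ∩ Luca: ∅.
Elena ∩ Tomás ∩ Leo ∩ Viktor ∩ Luca ∩ Ana: ∅.
There is no time when everyone is free.

none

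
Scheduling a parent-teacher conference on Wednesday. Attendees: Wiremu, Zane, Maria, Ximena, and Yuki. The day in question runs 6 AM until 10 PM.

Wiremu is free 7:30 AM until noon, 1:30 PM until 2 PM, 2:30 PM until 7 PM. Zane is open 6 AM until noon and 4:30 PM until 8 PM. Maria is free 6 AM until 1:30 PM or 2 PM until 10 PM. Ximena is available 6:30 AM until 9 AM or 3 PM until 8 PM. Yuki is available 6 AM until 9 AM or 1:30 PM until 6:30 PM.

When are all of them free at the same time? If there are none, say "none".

07:30-09:00, 16:30-18:30

Wiremu ∩ Zane: 07:30-12:00, 16:30-19:00.
Wiremu ∩ Zane ∩ Maria: 07:30-12:00, 16:30-19:00.
Wiremu ∩ Zane ∩ Maria ∩ Ximena: 07:30-09:00, 16:30-19:00.
Wiremu ∩ Zane ∩ Maria ∩ Ximena ∩ Yuki: 07:30-09:00, 16:30-18:30.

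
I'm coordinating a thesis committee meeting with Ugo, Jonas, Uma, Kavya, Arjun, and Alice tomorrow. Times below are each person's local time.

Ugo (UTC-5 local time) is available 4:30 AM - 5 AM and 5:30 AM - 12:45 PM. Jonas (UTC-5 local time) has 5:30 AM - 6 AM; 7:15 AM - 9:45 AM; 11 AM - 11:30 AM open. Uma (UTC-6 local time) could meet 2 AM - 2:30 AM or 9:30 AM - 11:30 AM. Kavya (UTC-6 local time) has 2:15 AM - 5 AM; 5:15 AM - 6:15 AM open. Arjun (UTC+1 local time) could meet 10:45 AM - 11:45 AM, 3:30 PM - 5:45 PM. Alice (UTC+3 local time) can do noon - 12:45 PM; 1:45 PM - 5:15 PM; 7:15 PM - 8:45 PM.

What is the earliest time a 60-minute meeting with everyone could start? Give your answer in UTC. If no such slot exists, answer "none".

Ugo in UTC: 09:30-10:00, 10:30-17:45 (add 5h to convert from UTC-5).
Jonas in UTC: 10:30-11:00, 12:15-14:45, 16:00-16:30 (add 5h to convert from UTC-5).
Uma in UTC: 08:00-08:30, 15:30-17:30 (add 6h to convert from UTC-6).
Kavya in UTC: 08:15-11:00, 11:15-12:15 (add 6h to convert from UTC-6).
Arjun in UTC: 09:45-10:45, 14:30-16:45 (subtract 1h to convert from UTC+1).
Alice in UTC: 09:00-09:45, 10:45-14:15, 16:15-17:45 (subtract 3h to convert from UTC+3).
Ugo ∩ Jonas: 10:30-11:00, 12:15-14:45, 16:00-16:30.
Ugo ∩ Jonas ∩ Uma: 16:00-16:30.
Ugo ∩ Jonas ∩ Uma ∩ Kavya: ∅.
Ugo ∩ Jonas ∩ Uma ∩ Kavya ∩ Arjun: ∅.
Ugo ∩ Jonas ∩ Uma ∩ Kavya ∩ Arjun ∩ Alice: ∅.
There is no time when everyone is free.
No common window is at least 60 minutes long.

none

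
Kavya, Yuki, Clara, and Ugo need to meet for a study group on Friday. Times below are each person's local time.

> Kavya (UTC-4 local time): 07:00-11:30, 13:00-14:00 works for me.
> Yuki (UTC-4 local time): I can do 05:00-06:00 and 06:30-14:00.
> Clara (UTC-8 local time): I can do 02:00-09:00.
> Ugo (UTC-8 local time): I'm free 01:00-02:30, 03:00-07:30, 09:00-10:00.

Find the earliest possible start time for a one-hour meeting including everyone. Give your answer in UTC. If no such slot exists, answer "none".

Kavya in UTC: 11:00-15:30, 17:00-18:00 (add 4h to convert from UTC-4).
Yuki in UTC: 09:00-10:00, 10:30-18:00 (add 4h to convert from UTC-4).
Clara in UTC: 10:00-17:00 (add 8h to convert from UTC-8).
Ugo in UTC: 09:00-10:30, 11:00-15:30, 17:00-18:00 (add 8h to convert from UTC-8).
Kavya ∩ Yuki: 11:00-15:30, 17:00-18:00.
Kavya ∩ Yuki ∩ Clara: 11:00-15:30.
Kavya ∩ Yuki ∩ Clara ∩ Ugo: 11:00-15:30.
The first common window of at least 60 minutes is 11:00-15:30, so the earliest start is 11:00.

11:00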